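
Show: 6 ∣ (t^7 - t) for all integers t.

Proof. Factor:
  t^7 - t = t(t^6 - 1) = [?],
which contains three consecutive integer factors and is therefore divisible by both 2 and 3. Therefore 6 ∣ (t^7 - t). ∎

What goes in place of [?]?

t^6 - 1 = (t^2 - 1)(t^4 + t^2 + 1), and t^2 - 1 = (t-1)(t+1).
So t(t^6 - 1) = (t - 1)t(t + 1)(t^4 + t^2 + 1).

(t - 1)t(t + 1)(t^4 + t^2 + 1)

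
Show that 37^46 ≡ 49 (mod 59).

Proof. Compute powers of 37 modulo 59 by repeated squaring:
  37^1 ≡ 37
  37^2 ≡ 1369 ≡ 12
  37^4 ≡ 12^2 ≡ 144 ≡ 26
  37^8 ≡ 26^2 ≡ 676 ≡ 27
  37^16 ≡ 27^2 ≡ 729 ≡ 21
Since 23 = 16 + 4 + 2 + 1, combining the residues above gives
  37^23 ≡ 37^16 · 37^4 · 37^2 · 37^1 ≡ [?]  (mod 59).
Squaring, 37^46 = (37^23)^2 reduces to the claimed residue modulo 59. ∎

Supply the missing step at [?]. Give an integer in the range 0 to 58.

52

37^16 · 37^4 · 37^2 · 37^1 ≡ 21 · 26 · 12 · 37 = 242424.
242424 mod 59 = 52, so 37^23 ≡ 52 (mod 59).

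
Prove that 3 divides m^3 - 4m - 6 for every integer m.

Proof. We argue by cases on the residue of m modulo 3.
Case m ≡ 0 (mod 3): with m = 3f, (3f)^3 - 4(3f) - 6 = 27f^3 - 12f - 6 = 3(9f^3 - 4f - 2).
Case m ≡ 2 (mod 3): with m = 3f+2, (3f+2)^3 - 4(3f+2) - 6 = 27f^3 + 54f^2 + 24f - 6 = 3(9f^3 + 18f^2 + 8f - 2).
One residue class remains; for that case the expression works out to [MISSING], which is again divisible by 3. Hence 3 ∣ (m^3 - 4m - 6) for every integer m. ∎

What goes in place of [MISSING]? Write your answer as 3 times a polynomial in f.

Only m ≡ 1 (mod 3) is unaccounted for. Put m = 3f+1:
(3f+1)^3 - 4(3f+1) - 6 expands to 27f^3 + 27f^2 - 3f - 9,
and factoring out 3 leaves 3(9f^3 + 9f^2 - f - 3).

3(9f^3 + 9f^2 - f - 3)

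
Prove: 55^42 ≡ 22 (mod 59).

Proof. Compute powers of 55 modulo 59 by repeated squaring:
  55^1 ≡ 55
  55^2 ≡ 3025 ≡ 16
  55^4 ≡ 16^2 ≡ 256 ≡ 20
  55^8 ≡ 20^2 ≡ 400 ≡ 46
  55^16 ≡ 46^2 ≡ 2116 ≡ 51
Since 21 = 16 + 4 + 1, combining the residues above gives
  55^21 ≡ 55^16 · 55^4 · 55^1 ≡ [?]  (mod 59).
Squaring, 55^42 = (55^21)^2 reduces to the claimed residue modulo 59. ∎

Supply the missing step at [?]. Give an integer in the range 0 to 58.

55^16 · 55^4 · 55^1 ≡ 51 · 20 · 55 = 56100.
56100 mod 59 = 50, so 55^21 ≡ 50 (mod 59).

50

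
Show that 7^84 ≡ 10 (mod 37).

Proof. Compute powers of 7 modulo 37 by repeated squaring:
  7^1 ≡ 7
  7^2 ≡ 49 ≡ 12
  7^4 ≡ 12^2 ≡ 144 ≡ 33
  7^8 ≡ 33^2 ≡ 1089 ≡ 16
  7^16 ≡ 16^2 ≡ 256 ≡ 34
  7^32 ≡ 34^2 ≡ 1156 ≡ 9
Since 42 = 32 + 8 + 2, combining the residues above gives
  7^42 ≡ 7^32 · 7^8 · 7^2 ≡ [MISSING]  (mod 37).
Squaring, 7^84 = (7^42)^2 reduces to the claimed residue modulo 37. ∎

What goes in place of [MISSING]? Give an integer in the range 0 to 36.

Multiply the listed residues: 9 · 16 · 12 = 144 → 1728.
Reducing modulo 37: 1728 = 46·37 + 26, so 7^42 ≡ 26.

26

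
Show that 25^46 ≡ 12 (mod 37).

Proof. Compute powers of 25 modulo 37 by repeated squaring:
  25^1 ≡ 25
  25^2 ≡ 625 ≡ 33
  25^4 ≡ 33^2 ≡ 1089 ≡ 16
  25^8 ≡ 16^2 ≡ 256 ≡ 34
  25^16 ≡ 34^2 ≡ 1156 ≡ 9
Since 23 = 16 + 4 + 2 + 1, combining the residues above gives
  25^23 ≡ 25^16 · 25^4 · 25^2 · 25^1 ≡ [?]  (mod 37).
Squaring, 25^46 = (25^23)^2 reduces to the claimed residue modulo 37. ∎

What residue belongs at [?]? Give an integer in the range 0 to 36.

25^16 · 25^4 · 25^2 · 25^1 ≡ 9 · 16 · 33 · 25 = 118800.
118800 mod 37 = 30, so 25^23 ≡ 30 (mod 37).

30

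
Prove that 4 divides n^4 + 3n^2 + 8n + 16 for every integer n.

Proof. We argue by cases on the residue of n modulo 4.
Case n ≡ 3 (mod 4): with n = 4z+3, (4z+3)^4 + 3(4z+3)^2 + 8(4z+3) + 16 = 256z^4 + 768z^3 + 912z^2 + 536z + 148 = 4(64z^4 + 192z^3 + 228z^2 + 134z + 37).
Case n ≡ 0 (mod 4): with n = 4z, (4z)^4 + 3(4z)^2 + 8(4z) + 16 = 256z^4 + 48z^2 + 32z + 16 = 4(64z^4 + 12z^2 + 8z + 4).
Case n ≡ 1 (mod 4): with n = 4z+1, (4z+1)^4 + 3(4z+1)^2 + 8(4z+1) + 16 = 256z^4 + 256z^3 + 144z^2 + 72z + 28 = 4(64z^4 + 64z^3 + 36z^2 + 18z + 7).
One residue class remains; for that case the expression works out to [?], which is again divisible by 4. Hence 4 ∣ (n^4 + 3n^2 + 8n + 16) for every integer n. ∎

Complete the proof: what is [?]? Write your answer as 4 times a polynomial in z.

4(64z^4 + 128z^3 + 108z^2 + 52z + 15)

The residues treated are {3, 0, 1}, so the missing case is n ≡ 2 (mod 4); write n = 4z+2.
Then (4z+2)^4 + 3(4z+2)^2 + 8(4z+2) + 16 = 256z^4 + 512z^3 + 432z^2 + 208z + 60 = 4(64z^4 + 128z^3 + 108z^2 + 52z + 15).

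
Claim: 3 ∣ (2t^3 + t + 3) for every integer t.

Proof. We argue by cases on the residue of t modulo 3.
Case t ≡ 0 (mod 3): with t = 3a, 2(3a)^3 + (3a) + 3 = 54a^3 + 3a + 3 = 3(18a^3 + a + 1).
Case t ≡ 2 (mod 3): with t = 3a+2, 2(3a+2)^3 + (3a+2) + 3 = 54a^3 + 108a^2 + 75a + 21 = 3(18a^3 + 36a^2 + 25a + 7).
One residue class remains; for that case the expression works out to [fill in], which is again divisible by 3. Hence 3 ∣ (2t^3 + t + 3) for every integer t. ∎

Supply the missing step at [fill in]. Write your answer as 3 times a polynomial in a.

3(18a^3 + 18a^2 + 7a + 2)

The residues treated are {0, 2}, so the missing case is t ≡ 1 (mod 3); write t = 3a+1.
Then 2(3a+1)^3 + (3a+1) + 3 = 54a^3 + 54a^2 + 21a + 6 = 3(18a^3 + 18a^2 + 7a + 2).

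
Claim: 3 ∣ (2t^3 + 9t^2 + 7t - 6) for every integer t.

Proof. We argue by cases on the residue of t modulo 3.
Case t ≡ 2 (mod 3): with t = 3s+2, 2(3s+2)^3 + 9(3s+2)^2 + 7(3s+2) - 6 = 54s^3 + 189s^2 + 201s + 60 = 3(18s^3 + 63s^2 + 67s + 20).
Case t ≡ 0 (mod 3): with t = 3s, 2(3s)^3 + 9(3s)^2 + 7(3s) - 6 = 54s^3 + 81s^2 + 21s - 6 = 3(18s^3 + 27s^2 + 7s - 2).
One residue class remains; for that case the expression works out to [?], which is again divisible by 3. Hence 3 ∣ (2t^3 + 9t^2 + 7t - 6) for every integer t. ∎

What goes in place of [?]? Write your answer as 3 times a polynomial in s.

3(18s^3 + 45s^2 + 31s + 4)

The residues treated are {2, 0}, so the missing case is t ≡ 1 (mod 3); write t = 3s+1.
Then 2(3s+1)^3 + 9(3s+1)^2 + 7(3s+1) - 6 = 54s^3 + 135s^2 + 93s + 12 = 3(18s^3 + 45s^2 + 31s + 4).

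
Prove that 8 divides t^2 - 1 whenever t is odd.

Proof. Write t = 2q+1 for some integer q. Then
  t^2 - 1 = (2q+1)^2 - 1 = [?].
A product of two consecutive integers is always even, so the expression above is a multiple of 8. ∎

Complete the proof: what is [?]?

4q(q + 1)

(2q+1)^2 - 1 = 4q^2 + 4q + 1 - 1 = 4q^2 + 4q = 4q(q+1).
Since q and q+1 are consecutive, q(q+1) is even, and 4·(even) is a multiple of 8.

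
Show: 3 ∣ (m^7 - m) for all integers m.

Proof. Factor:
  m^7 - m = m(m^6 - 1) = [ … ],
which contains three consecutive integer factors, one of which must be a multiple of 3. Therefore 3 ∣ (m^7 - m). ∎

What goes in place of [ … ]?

m^6 - 1 = (m^2 - 1)(m^4 + m^2 + 1), and m^2 - 1 = (m-1)(m+1).
So m(m^6 - 1) = (m - 1)m(m + 1)(m^4 + m^2 + 1).

(m - 1)m(m + 1)(m^4 + m^2 + 1)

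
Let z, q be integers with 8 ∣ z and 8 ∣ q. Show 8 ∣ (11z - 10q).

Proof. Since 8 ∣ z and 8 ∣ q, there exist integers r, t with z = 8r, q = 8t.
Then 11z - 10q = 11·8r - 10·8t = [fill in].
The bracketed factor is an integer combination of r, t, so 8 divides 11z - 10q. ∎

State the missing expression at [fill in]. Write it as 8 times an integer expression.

8(11r - 10t)

Pull the common 8 out of every term: 11·8r - 10·8t = 8(11r - 10t).
11r - 10t is an integer, which exhibits the divisibility.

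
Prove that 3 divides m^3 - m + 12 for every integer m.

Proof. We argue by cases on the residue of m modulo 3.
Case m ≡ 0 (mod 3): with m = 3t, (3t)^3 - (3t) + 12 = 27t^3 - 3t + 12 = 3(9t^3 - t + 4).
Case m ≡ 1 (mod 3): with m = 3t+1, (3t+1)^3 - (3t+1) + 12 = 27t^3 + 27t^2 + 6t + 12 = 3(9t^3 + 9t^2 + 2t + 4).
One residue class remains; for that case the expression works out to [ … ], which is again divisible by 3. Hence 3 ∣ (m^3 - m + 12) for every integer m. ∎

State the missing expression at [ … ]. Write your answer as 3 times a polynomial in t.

3(9t^3 + 18t^2 + 11t + 6)

Only m ≡ 2 (mod 3) is unaccounted for. Put m = 3t+2:
(3t+2)^3 - (3t+2) + 12 expands to 27t^3 + 54t^2 + 33t + 18,
and factoring out 3 leaves 3(9t^3 + 18t^2 + 11t + 6).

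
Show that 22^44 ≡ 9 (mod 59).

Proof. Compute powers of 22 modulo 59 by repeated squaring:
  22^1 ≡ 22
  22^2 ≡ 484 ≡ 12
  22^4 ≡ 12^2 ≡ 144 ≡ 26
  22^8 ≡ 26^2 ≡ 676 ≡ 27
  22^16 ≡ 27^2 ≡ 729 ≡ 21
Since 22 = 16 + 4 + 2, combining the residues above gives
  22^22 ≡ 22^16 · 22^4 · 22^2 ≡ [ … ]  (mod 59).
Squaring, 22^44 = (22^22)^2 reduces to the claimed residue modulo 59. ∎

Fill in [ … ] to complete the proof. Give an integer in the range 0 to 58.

22^16 · 22^4 · 22^2 ≡ 21 · 26 · 12 = 6552.
6552 mod 59 = 3, so 22^22 ≡ 3 (mod 59).

3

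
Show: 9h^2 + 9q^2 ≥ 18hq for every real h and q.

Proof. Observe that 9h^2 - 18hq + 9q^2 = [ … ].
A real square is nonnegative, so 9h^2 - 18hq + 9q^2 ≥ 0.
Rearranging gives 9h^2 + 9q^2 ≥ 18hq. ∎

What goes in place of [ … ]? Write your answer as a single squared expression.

(3h - 3q)^2

The leading and trailing coefficients are 3^2 and 3^2, and 18 = 2·3·3, so the trinomial is (3h - 3q)^2.
Hence 9h^2 - 18hq + 9q^2 ≥ 0.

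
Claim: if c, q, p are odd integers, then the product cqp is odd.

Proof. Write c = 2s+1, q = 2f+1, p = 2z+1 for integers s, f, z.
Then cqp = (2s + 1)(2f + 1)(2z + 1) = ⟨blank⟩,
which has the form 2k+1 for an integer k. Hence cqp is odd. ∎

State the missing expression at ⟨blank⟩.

Expanding: (2s + 1)(2f + 1)(2z + 1) = 8fsz + 4fs + 4fz + 2f + 4sz + 2s + 2z + 1.
Every term except the constant is even, so this is 2(4fsz + 2fs + 2fz + f + 2sz + s + z) + 1,
and 4fsz + 2fs + 2fz + f + 2sz + s + z ∈ ℤ gives the required form.

2(4fsz + 2fs + 2fz + f + 2sz + s + z) + 1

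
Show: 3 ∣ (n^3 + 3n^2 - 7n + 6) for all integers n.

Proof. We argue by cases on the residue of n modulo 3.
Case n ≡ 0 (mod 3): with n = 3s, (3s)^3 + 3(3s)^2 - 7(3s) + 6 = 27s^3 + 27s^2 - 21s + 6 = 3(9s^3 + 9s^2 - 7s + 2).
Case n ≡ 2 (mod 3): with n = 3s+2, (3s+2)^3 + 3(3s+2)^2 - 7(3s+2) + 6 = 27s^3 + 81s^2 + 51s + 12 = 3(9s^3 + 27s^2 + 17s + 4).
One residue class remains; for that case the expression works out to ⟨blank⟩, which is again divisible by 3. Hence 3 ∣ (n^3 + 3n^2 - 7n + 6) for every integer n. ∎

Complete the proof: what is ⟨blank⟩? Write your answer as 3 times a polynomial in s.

The residues treated are {0, 2}, so the missing case is n ≡ 1 (mod 3); write n = 3s+1.
Then (3s+1)^3 + 3(3s+1)^2 - 7(3s+1) + 6 = 27s^3 + 54s^2 + 6s + 3 = 3(9s^3 + 18s^2 + 2s + 1).

3(9s^3 + 18s^2 + 2s + 1)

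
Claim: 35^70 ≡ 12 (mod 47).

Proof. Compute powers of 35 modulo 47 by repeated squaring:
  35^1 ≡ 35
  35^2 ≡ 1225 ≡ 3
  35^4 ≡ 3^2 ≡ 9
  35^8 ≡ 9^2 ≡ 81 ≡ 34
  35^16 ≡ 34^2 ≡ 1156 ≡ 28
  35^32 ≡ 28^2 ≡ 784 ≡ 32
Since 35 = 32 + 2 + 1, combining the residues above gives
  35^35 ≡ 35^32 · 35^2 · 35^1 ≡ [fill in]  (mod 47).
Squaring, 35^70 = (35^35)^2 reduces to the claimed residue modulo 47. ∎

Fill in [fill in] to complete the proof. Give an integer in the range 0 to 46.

23

Multiply the listed residues: 32 · 3 · 35 = 96 → 3360.
Reducing modulo 47: 3360 = 71·47 + 23, so 35^35 ≡ 23.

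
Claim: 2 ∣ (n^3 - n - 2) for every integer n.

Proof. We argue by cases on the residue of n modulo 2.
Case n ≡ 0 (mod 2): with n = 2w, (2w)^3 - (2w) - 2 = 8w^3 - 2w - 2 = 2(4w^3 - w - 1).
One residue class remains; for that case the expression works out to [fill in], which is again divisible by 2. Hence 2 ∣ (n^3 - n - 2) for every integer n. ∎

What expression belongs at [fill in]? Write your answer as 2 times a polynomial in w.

2(4w^3 + 6w^2 + 2w - 1)

The residues treated are {0}, so the missing case is n ≡ 1 (mod 2); write n = 2w+1.
Then (2w+1)^3 - (2w+1) - 2 = 8w^3 + 12w^2 + 4w - 2 = 2(4w^3 + 6w^2 + 2w - 1).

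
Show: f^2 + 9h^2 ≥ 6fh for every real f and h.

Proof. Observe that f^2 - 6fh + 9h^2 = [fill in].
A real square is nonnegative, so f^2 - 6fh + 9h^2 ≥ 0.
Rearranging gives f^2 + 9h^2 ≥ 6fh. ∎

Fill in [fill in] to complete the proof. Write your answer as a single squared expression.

f^2 - 6fh + 9h^2 is a perfect-square trinomial: the outer terms are (f)^2 and (3h)^2, and the cross term is -2·f·3h.
So f^2 - 6fh + 9h^2 = (f - 3h)^2 ≥ 0.

(f - 3h)^2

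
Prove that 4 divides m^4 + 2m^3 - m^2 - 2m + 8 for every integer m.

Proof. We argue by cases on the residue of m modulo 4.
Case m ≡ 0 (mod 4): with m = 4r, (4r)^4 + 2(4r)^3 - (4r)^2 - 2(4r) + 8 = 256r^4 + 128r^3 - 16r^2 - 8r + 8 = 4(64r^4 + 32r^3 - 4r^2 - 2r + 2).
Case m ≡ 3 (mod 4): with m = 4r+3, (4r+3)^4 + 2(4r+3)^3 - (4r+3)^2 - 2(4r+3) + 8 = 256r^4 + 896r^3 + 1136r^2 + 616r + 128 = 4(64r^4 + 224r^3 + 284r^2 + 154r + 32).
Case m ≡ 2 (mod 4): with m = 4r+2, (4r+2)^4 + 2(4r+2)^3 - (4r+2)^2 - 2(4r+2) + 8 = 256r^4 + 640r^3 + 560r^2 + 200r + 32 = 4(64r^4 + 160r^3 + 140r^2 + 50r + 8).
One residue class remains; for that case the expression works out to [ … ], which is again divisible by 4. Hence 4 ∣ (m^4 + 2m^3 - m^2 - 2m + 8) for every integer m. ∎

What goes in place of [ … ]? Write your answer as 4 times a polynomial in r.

Only m ≡ 1 (mod 4) is unaccounted for. Put m = 4r+1:
(4r+1)^4 + 2(4r+1)^3 - (4r+1)^2 - 2(4r+1) + 8 expands to 256r^4 + 384r^3 + 176r^2 + 24r + 8,
and factoring out 4 leaves 4(64r^4 + 96r^3 + 44r^2 + 6r + 2).

4(64r^4 + 96r^3 + 44r^2 + 6r + 2)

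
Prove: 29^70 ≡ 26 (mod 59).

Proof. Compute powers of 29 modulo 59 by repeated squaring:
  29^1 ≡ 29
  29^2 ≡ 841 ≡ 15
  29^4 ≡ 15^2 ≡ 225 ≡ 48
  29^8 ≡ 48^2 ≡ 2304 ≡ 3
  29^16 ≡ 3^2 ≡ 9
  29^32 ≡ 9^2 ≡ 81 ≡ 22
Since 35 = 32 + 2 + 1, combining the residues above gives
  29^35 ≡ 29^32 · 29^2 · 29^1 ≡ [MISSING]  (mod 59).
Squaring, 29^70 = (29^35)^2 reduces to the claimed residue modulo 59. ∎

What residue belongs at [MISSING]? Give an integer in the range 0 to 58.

12

Multiply the listed residues: 22 · 15 · 29 = 330 → 9570.
Reducing modulo 59: 9570 = 162·59 + 12, so 29^35 ≡ 12.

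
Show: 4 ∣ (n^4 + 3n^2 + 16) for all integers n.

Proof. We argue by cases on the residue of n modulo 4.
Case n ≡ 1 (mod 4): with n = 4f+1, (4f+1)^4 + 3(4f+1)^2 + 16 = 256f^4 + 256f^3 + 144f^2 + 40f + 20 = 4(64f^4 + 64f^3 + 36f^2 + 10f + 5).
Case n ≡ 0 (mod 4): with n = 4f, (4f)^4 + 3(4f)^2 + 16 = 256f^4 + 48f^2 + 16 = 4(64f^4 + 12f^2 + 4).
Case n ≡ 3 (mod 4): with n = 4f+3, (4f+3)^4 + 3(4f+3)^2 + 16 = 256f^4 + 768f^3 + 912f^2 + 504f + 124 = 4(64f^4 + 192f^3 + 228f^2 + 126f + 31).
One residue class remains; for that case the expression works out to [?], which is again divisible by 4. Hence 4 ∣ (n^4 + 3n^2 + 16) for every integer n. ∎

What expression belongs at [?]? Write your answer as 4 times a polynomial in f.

Only n ≡ 2 (mod 4) is unaccounted for. Put n = 4f+2:
(4f+2)^4 + 3(4f+2)^2 + 16 expands to 256f^4 + 512f^3 + 432f^2 + 176f + 44,
and factoring out 4 leaves 4(64f^4 + 128f^3 + 108f^2 + 44f + 11).

4(64f^4 + 128f^3 + 108f^2 + 44f + 11)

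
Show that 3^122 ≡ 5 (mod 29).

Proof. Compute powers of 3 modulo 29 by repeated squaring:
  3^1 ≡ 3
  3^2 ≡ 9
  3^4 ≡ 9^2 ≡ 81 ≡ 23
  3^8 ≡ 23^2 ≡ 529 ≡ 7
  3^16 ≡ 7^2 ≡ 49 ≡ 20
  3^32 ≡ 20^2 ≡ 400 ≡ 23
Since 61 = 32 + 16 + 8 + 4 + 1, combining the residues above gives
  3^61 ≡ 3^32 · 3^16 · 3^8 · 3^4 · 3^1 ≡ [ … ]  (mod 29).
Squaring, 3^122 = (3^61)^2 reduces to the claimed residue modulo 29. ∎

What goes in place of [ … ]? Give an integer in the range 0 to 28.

11

Multiply the listed residues: 23 · 20 · 7 · 23 · 3 = 460 → 3220 → 74060 → 222180.
Reducing modulo 29: 222180 = 7661·29 + 11, so 3^61 ≡ 11.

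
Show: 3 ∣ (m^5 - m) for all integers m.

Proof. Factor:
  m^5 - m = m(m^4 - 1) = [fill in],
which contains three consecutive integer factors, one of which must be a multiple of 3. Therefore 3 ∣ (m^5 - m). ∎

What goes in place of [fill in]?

m^4 - 1 = (m^2 - 1)(m^2 + 1), and m^2 - 1 = (m-1)(m+1).
So m(m^4 - 1) = (m - 1)m(m + 1)(m^2 + 1).

(m - 1)m(m + 1)(m^2 + 1)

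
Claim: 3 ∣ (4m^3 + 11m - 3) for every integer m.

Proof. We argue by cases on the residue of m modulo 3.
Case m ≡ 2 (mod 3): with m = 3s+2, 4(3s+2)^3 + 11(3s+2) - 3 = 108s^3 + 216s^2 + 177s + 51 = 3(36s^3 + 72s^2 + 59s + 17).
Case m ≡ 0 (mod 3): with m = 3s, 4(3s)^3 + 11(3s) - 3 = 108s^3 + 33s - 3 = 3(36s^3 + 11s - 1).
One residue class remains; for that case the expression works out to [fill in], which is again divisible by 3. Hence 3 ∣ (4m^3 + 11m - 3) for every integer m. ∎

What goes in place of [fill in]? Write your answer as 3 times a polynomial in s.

3(36s^3 + 36s^2 + 23s + 4)

Only m ≡ 1 (mod 3) is unaccounted for. Put m = 3s+1:
4(3s+1)^3 + 11(3s+1) - 3 expands to 108s^3 + 108s^2 + 69s + 12,
and factoring out 3 leaves 3(36s^3 + 36s^2 + 23s + 4).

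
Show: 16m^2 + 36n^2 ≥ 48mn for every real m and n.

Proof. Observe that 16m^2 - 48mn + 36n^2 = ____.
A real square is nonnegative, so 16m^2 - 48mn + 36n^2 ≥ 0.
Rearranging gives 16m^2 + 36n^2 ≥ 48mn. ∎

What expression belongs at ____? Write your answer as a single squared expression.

(4m - 6n)^2

The leading and trailing coefficients are 4^2 and 6^2, and 48 = 2·4·6, so the trinomial is (4m - 6n)^2.
Hence 16m^2 - 48mn + 36n^2 ≥ 0.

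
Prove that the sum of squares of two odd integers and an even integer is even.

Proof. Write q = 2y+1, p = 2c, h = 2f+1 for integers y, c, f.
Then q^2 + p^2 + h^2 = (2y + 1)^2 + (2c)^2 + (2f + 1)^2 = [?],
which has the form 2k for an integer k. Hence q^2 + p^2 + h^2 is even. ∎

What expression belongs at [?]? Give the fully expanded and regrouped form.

Expanding: (2y + 1)^2 + (2c)^2 + (2f + 1)^2 = 4c^2 + 4f^2 + 4f + 4y^2 + 4y + 2.
Every term is even; pulling out the factor of 2 gives 2(2c^2 + 2f^2 + 2f + 2y^2 + 2y + 1).

2(2c^2 + 2f^2 + 2f + 2y^2 + 2y + 1)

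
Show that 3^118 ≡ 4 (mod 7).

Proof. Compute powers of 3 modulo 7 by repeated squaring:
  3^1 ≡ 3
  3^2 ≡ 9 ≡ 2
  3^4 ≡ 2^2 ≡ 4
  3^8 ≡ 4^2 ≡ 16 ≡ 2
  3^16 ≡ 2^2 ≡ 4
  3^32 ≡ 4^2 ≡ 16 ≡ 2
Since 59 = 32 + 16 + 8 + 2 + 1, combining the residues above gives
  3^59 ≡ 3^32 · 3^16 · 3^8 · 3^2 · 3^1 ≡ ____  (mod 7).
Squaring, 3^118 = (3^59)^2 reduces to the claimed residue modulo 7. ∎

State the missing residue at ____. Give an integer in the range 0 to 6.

3^32 · 3^16 · 3^8 · 3^2 · 3^1 ≡ 2 · 4 · 2 · 2 · 3 = 96.
96 mod 7 = 5, so 3^59 ≡ 5 (mod 7).

5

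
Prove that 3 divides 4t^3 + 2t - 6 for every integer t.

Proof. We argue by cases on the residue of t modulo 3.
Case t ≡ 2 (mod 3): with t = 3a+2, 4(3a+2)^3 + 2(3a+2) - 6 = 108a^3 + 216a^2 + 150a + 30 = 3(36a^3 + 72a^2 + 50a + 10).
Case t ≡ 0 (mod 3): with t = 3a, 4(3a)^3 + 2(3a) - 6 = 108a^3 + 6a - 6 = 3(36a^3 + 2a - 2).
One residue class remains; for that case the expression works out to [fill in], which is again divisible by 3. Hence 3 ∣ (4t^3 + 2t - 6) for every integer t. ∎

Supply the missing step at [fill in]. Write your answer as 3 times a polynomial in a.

3(36a^3 + 36a^2 + 14a)

Only t ≡ 1 (mod 3) is unaccounted for. Put t = 3a+1:
4(3a+1)^3 + 2(3a+1) - 6 expands to 108a^3 + 108a^2 + 42a,
and factoring out 3 leaves 3(36a^3 + 36a^2 + 14a).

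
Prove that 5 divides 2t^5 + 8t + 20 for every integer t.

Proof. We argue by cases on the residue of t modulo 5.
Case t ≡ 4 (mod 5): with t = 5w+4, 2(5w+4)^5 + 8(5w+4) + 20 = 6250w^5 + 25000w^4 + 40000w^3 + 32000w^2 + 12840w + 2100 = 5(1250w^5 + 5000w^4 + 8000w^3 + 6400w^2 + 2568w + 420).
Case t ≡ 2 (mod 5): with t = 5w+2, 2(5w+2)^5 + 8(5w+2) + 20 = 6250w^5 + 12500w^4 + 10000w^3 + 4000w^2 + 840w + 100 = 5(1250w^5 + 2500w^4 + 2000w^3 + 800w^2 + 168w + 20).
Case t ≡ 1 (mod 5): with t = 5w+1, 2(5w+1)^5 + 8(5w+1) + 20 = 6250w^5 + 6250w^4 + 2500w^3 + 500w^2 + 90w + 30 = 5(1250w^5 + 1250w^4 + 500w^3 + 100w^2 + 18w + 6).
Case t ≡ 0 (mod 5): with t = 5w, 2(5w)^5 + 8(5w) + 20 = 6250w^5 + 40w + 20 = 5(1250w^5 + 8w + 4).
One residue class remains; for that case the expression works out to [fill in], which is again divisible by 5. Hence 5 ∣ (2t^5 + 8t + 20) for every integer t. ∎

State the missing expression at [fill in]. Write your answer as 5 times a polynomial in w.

Only t ≡ 3 (mod 5) is unaccounted for. Put t = 5w+3:
2(5w+3)^5 + 8(5w+3) + 20 expands to 6250w^5 + 18750w^4 + 22500w^3 + 13500w^2 + 4090w + 530,
and factoring out 5 leaves 5(1250w^5 + 3750w^4 + 4500w^3 + 2700w^2 + 818w + 106).

5(1250w^5 + 3750w^4 + 4500w^3 + 2700w^2 + 818w + 106)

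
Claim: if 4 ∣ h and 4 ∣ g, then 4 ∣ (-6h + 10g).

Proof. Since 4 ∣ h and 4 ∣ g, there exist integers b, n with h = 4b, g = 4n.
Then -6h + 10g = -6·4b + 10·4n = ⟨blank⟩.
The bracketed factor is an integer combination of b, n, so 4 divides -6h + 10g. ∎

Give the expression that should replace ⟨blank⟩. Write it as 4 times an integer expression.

4(-6b + 10n)

Pull the common 4 out of every term: -6·4b + 10·4n = 4(-6b + 10n).
-6b + 10n is an integer, which exhibits the divisibility.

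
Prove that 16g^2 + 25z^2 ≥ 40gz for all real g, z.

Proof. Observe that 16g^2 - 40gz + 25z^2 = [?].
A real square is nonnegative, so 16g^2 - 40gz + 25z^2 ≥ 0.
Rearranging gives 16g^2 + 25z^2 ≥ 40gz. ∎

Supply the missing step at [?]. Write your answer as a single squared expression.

16g^2 - 40gz + 25z^2 is a perfect-square trinomial: the outer terms are (4g)^2 and (5z)^2, and the cross term is -2·4g·5z.
So 16g^2 - 40gz + 25z^2 = (4g - 5z)^2 ≥ 0.

(4g - 5z)^2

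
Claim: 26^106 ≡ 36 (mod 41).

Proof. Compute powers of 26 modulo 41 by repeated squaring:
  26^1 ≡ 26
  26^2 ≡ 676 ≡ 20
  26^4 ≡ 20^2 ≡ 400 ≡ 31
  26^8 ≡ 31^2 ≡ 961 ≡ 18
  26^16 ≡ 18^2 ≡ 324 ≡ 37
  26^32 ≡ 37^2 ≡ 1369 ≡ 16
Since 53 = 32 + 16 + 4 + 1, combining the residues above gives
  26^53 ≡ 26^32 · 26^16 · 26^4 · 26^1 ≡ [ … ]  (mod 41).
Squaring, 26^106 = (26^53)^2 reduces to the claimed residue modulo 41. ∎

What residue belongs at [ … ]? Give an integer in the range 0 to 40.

35

Multiply the listed residues: 16 · 37 · 31 · 26 = 592 → 18352 → 477152.
Reducing modulo 41: 477152 = 11637·41 + 35, so 26^53 ≡ 35.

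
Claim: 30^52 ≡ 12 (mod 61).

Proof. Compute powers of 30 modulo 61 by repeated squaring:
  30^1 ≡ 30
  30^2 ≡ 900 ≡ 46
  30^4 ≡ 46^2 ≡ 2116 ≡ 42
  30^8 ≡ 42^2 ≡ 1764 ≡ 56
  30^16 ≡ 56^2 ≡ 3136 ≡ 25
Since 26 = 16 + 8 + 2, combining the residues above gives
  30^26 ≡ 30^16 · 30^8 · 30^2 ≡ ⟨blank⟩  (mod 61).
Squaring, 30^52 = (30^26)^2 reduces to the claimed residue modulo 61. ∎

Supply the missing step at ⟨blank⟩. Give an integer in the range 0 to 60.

45

Multiply the listed residues: 25 · 56 · 46 = 1400 → 64400.
Reducing modulo 61: 64400 = 1055·61 + 45, so 30^26 ≡ 45.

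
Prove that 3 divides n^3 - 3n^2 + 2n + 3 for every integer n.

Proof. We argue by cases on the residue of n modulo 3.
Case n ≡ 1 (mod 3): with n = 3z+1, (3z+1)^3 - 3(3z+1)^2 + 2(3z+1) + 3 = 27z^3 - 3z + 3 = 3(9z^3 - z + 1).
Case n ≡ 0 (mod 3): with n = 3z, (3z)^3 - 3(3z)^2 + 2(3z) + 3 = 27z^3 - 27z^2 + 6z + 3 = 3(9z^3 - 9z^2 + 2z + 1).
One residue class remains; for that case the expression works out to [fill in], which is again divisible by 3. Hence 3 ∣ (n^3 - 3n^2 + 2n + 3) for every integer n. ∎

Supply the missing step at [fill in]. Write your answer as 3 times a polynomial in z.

The residues treated are {1, 0}, so the missing case is n ≡ 2 (mod 3); write n = 3z+2.
Then (3z+2)^3 - 3(3z+2)^2 + 2(3z+2) + 3 = 27z^3 + 27z^2 + 6z + 3 = 3(9z^3 + 9z^2 + 2z + 1).

3(9z^3 + 9z^2 + 2z + 1)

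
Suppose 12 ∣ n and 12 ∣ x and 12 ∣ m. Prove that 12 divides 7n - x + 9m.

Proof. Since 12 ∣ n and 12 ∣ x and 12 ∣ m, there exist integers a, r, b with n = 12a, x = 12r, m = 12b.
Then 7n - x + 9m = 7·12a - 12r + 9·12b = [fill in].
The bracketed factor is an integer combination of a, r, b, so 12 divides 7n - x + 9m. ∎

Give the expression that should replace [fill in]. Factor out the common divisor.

Pull the common 12 out of every term: 7·12a - 12r + 9·12b = 12(7a + 9b - r).
7a + 9b - r is an integer, which exhibits the divisibility.

12(7a + 9b - r)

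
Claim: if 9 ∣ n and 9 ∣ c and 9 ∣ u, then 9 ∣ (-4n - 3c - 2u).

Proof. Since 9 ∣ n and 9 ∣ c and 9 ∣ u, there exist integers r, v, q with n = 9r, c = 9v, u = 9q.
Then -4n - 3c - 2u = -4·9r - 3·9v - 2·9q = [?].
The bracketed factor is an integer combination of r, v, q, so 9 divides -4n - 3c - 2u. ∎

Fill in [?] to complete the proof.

9(-2q - 4r - 3v)

Pull the common 9 out of every term: -4·9r - 3·9v - 2·9q = 9(-2q - 4r - 3v).
-2q - 4r - 3v is an integer, which exhibits the divisibility.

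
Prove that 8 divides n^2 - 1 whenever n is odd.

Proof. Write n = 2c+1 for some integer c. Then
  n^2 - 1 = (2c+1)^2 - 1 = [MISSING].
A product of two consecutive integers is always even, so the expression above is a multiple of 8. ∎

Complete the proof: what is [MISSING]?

4c(c + 1)

(2c+1)^2 - 1 = 4c^2 + 4c + 1 - 1 = 4c^2 + 4c = 4c(c+1).
Since c and c+1 are consecutive, c(c+1) is even, and 4·(even) is a multiple of 8.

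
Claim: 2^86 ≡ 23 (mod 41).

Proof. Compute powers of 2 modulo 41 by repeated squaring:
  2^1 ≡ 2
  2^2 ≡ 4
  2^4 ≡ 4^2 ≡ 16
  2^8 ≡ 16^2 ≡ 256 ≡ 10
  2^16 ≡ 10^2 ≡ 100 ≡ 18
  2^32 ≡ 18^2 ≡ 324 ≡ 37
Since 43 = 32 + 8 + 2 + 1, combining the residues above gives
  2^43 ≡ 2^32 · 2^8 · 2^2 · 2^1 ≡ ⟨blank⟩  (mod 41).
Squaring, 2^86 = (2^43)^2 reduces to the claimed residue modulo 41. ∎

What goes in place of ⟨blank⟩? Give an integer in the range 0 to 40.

8

2^32 · 2^8 · 2^2 · 2^1 ≡ 37 · 10 · 4 · 2 = 2960.
2960 mod 41 = 8, so 2^43 ≡ 8 (mod 41).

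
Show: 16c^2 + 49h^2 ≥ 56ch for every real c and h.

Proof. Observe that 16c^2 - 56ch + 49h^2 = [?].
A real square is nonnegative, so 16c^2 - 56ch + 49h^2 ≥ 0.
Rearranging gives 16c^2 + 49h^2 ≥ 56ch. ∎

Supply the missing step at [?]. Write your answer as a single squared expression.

(4c - 7h)^2

The leading and trailing coefficients are 4^2 and 7^2, and 56 = 2·4·7, so the trinomial is (4c - 7h)^2.
Hence 16c^2 - 56ch + 49h^2 ≥ 0.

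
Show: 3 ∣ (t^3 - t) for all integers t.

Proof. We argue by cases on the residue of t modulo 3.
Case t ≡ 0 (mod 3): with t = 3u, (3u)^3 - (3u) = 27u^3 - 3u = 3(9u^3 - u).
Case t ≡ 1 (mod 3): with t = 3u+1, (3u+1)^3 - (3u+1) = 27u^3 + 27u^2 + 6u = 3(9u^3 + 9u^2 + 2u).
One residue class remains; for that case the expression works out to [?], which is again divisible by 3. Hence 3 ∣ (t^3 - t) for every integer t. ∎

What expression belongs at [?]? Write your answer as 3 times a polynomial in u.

The residues treated are {0, 1}, so the missing case is t ≡ 2 (mod 3); write t = 3u+2.
Then (3u+2)^3 - (3u+2) = 27u^3 + 54u^2 + 33u + 6 = 3(9u^3 + 18u^2 + 11u + 2).

3(9u^3 + 18u^2 + 11u + 2)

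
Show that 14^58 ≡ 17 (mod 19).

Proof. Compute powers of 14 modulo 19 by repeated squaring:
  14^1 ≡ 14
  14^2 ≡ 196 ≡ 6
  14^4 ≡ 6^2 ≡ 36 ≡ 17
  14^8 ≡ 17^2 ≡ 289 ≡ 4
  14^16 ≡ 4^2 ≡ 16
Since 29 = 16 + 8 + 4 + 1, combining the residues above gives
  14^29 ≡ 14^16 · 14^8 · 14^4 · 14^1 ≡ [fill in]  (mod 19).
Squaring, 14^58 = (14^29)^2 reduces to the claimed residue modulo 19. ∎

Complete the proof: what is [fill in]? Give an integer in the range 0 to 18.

13

Multiply the listed residues: 16 · 4 · 17 · 14 = 64 → 1088 → 15232.
Reducing modulo 19: 15232 = 801·19 + 13, so 14^29 ≡ 13.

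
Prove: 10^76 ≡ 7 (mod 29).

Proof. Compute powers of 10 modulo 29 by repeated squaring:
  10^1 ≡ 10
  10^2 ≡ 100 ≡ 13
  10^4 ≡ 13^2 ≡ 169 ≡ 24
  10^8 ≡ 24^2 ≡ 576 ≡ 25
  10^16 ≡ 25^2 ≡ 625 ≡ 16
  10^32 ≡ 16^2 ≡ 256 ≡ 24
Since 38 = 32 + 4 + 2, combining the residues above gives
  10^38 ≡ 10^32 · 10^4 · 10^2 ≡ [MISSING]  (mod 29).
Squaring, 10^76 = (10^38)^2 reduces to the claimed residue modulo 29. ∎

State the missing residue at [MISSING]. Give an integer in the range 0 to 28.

6

10^32 · 10^4 · 10^2 ≡ 24 · 24 · 13 = 7488.
7488 mod 29 = 6, so 10^38 ≡ 6 (mod 29).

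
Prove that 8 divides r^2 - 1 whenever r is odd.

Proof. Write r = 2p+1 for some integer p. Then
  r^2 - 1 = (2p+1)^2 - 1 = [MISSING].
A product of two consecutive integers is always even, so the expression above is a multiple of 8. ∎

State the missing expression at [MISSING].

(2p+1)^2 - 1 = 4p^2 + 4p + 1 - 1 = 4p^2 + 4p = 4p(p+1).
Since p and p+1 are consecutive, p(p+1) is even, and 4·(even) is a multiple of 8.

4p(p + 1)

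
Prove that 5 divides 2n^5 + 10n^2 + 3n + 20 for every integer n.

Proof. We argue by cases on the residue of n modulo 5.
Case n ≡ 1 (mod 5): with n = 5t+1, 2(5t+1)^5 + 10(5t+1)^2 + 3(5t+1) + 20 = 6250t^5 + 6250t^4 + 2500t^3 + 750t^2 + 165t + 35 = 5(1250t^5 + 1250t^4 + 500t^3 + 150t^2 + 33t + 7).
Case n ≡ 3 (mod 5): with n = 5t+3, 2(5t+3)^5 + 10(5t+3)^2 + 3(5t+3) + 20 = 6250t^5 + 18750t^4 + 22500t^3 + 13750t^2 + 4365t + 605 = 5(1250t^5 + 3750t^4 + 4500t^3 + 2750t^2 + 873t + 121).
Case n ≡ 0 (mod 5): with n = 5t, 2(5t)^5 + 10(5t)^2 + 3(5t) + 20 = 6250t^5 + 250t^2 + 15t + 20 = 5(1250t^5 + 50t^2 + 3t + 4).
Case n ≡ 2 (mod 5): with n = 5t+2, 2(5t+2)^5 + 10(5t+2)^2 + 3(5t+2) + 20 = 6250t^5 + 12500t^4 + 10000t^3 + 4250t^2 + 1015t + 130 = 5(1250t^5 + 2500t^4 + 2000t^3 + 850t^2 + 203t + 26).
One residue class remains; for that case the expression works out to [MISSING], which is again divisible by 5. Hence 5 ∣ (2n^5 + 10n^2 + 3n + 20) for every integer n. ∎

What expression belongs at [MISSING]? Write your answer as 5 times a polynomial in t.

5(1250t^5 + 5000t^4 + 8000t^3 + 6450t^2 + 2643t + 448)

The residues treated are {1, 3, 0, 2}, so the missing case is n ≡ 4 (mod 5); write n = 5t+4.
Then 2(5t+4)^5 + 10(5t+4)^2 + 3(5t+4) + 20 = 6250t^5 + 25000t^4 + 40000t^3 + 32250t^2 + 13215t + 2240 = 5(1250t^5 + 5000t^4 + 8000t^3 + 6450t^2 + 2643t + 448).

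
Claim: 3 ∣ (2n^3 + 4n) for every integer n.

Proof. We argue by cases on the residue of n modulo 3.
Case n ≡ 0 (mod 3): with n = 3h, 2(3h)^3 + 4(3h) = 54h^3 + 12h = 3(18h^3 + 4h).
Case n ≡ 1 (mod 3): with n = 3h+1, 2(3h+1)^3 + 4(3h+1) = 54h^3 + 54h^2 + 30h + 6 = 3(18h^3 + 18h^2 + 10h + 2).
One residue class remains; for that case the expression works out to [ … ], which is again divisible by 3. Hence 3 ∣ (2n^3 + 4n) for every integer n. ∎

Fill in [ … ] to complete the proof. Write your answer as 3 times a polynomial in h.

The residues treated are {0, 1}, so the missing case is n ≡ 2 (mod 3); write n = 3h+2.
Then 2(3h+2)^3 + 4(3h+2) = 54h^3 + 108h^2 + 84h + 24 = 3(18h^3 + 36h^2 + 28h + 8).

3(18h^3 + 36h^2 + 28h + 8)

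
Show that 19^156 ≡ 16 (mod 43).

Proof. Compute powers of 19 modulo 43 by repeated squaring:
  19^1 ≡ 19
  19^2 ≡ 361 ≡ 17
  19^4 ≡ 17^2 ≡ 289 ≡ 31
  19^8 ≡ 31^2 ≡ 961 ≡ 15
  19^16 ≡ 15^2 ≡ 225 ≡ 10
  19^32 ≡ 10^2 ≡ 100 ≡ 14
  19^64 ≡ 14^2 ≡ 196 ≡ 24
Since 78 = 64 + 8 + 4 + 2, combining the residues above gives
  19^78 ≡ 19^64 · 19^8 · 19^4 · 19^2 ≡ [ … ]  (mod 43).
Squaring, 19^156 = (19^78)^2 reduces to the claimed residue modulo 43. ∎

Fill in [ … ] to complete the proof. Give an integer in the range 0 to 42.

19^64 · 19^8 · 19^4 · 19^2 ≡ 24 · 15 · 31 · 17 = 189720.
189720 mod 43 = 4, so 19^78 ≡ 4 (mod 43).

4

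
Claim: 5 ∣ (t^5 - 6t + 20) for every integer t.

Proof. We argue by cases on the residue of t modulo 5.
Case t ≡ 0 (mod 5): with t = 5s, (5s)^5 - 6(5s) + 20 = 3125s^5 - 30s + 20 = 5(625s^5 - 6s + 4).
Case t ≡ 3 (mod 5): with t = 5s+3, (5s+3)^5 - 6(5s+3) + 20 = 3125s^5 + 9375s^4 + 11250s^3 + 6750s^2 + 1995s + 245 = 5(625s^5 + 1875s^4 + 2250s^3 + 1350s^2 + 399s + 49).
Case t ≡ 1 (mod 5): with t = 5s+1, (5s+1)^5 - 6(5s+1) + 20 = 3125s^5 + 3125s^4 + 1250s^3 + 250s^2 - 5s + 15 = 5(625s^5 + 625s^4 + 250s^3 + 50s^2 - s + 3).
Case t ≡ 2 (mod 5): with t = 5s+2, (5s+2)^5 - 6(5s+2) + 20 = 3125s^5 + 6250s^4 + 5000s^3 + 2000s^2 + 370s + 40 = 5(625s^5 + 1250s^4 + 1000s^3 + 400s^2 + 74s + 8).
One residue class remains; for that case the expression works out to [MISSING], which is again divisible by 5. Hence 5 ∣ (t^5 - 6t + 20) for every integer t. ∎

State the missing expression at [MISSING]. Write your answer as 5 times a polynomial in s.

Only t ≡ 4 (mod 5) is unaccounted for. Put t = 5s+4:
(5s+4)^5 - 6(5s+4) + 20 expands to 3125s^5 + 12500s^4 + 20000s^3 + 16000s^2 + 6370s + 1020,
and factoring out 5 leaves 5(625s^5 + 2500s^4 + 4000s^3 + 3200s^2 + 1274s + 204).

5(625s^5 + 2500s^4 + 4000s^3 + 3200s^2 + 1274s + 204)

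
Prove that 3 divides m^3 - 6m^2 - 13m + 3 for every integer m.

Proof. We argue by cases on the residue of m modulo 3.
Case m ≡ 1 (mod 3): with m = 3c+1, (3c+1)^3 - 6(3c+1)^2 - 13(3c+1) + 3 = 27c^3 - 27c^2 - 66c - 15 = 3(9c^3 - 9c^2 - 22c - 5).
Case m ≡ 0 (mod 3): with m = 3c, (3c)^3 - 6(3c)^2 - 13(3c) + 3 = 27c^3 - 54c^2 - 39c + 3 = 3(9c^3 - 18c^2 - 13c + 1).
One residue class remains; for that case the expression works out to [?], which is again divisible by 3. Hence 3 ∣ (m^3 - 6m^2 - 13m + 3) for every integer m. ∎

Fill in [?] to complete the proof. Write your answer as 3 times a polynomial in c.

The residues treated are {1, 0}, so the missing case is m ≡ 2 (mod 3); write m = 3c+2.
Then (3c+2)^3 - 6(3c+2)^2 - 13(3c+2) + 3 = 27c^3 - 75c - 39 = 3(9c^3 - 25c - 13).

3(9c^3 - 25c - 13)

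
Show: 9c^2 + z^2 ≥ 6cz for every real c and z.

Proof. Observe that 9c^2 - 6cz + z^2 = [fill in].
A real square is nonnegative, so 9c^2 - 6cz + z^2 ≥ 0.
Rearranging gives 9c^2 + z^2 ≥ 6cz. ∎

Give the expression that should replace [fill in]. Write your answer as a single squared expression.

(3c - z)^2

The leading and trailing coefficients are 3^2 and 1^2, and 6 = 2·3·1, so the trinomial is (3c - z)^2.
Hence 9c^2 - 6cz + z^2 ≥ 0.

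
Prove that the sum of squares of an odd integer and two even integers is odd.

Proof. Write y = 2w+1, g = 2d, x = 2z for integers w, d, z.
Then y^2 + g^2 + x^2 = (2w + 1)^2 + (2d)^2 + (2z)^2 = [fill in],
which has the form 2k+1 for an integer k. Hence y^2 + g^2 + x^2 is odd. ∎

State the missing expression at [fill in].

Expanding: (2w + 1)^2 + (2d)^2 + (2z)^2 = 4d^2 + 4w^2 + 4w + 4z^2 + 1.
Every term except the constant is even, so this is 2(2d^2 + 2w^2 + 2w + 2z^2) + 1,
and 2d^2 + 2w^2 + 2w + 2z^2 ∈ ℤ gives the required form.

2(2d^2 + 2w^2 + 2w + 2z^2) + 1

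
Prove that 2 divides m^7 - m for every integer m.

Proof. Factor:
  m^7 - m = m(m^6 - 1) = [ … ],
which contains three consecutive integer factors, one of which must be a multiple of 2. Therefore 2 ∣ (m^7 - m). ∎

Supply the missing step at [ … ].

(m - 1)m(m + 1)(m^4 + m^2 + 1)

m^6 - 1 = (m^2 - 1)(m^4 + m^2 + 1), and m^2 - 1 = (m-1)(m+1).
So m(m^6 - 1) = (m - 1)m(m + 1)(m^4 + m^2 + 1).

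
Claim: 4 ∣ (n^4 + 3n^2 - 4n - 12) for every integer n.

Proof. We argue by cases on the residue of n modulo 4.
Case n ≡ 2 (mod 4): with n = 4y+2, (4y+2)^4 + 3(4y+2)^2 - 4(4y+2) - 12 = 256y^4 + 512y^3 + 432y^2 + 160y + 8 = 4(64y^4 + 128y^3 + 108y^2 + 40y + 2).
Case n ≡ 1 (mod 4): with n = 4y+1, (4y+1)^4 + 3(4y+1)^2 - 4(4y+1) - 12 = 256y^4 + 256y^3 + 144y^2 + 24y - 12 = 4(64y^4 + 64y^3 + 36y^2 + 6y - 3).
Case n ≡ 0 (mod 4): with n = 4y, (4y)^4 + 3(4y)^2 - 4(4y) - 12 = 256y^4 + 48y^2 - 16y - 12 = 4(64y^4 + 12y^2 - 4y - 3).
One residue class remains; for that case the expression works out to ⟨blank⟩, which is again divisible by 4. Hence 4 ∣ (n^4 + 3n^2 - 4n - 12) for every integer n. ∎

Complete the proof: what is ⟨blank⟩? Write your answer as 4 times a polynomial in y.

4(64y^4 + 192y^3 + 228y^2 + 122y + 21)

Only n ≡ 3 (mod 4) is unaccounted for. Put n = 4y+3:
(4y+3)^4 + 3(4y+3)^2 - 4(4y+3) - 12 expands to 256y^4 + 768y^3 + 912y^2 + 488y + 84,
and factoring out 4 leaves 4(64y^4 + 192y^3 + 228y^2 + 122y + 21).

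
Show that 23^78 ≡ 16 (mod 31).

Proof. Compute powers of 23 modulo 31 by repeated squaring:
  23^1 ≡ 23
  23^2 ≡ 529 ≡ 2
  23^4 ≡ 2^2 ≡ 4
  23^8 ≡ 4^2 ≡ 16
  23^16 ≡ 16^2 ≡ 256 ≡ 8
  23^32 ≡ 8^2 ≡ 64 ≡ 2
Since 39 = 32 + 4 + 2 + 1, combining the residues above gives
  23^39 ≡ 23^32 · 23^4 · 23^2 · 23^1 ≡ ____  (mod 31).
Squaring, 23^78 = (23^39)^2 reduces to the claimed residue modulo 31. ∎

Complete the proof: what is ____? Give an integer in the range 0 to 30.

27

23^32 · 23^4 · 23^2 · 23^1 ≡ 2 · 4 · 2 · 23 = 368.
368 mod 31 = 27, so 23^39 ≡ 27 (mod 31).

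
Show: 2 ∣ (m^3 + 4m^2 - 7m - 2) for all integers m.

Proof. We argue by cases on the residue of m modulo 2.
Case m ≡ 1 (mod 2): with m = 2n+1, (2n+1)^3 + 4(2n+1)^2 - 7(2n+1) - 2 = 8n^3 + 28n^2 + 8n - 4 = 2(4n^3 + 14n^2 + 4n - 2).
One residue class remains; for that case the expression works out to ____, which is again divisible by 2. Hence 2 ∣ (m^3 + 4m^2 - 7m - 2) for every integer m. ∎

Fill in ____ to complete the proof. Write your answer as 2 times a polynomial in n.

2(4n^3 + 8n^2 - 7n - 1)

The residues treated are {1}, so the missing case is m ≡ 0 (mod 2); write m = 2n.
Then (2n)^3 + 4(2n)^2 - 7(2n) - 2 = 8n^3 + 16n^2 - 14n - 2 = 2(4n^3 + 8n^2 - 7n - 1).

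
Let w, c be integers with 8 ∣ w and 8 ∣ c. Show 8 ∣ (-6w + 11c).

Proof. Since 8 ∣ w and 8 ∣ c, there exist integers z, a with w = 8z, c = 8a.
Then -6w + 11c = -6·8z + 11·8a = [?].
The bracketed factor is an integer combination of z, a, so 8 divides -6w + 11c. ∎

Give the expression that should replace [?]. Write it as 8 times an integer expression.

8(11a - 6z)

Pull the common 8 out of every term: -6·8z + 11·8a = 8(11a - 6z).
11a - 6z is an integer, which exhibits the divisibility.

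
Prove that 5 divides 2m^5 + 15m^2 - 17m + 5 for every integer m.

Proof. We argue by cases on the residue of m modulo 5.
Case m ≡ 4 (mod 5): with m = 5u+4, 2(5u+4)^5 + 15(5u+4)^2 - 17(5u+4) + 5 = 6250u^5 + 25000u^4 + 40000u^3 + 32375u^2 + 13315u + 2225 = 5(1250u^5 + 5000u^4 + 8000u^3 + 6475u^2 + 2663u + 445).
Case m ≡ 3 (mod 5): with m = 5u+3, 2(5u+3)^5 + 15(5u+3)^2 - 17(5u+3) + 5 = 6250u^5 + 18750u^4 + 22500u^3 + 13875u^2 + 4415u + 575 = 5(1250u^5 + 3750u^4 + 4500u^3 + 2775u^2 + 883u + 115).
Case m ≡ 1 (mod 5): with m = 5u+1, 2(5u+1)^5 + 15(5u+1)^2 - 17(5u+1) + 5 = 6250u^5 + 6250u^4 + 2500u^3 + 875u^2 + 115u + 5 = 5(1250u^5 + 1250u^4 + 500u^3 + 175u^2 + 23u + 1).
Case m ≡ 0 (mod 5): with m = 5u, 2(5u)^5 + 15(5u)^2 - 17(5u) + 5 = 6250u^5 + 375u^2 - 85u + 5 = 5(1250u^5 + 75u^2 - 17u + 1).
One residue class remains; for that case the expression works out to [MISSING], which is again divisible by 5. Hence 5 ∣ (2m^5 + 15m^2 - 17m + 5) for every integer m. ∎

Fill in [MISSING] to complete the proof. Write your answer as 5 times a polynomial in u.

The residues treated are {4, 3, 1, 0}, so the missing case is m ≡ 2 (mod 5); write m = 5u+2.
Then 2(5u+2)^5 + 15(5u+2)^2 - 17(5u+2) + 5 = 6250u^5 + 12500u^4 + 10000u^3 + 4375u^2 + 1015u + 95 = 5(1250u^5 + 2500u^4 + 2000u^3 + 875u^2 + 203u + 19).

5(1250u^5 + 2500u^4 + 2000u^3 + 875u^2 + 203u + 19)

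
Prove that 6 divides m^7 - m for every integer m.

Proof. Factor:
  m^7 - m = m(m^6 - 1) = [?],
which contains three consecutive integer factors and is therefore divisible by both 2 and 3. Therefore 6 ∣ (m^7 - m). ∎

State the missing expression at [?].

(m - 1)m(m + 1)(m^4 + m^2 + 1)

m^6 - 1 = (m^2 - 1)(m^4 + m^2 + 1), and m^2 - 1 = (m-1)(m+1).
So m(m^6 - 1) = (m - 1)m(m + 1)(m^4 + m^2 + 1).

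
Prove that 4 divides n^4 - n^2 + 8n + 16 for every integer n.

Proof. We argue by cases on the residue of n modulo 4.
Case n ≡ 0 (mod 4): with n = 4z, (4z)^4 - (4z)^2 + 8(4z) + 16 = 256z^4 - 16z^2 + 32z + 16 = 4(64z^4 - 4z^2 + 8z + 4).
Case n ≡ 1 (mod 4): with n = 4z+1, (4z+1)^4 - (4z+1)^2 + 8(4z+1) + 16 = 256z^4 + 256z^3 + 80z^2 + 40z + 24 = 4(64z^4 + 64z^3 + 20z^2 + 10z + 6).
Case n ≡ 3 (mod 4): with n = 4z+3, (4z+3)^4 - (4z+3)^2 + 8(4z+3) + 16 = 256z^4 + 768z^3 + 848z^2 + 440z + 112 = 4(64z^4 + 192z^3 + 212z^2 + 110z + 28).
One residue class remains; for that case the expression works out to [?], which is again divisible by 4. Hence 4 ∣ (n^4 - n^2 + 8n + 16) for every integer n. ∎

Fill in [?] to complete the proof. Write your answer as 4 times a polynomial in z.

Only n ≡ 2 (mod 4) is unaccounted for. Put n = 4z+2:
(4z+2)^4 - (4z+2)^2 + 8(4z+2) + 16 expands to 256z^4 + 512z^3 + 368z^2 + 144z + 44,
and factoring out 4 leaves 4(64z^4 + 128z^3 + 92z^2 + 36z + 11).

4(64z^4 + 128z^3 + 92z^2 + 36z + 11)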